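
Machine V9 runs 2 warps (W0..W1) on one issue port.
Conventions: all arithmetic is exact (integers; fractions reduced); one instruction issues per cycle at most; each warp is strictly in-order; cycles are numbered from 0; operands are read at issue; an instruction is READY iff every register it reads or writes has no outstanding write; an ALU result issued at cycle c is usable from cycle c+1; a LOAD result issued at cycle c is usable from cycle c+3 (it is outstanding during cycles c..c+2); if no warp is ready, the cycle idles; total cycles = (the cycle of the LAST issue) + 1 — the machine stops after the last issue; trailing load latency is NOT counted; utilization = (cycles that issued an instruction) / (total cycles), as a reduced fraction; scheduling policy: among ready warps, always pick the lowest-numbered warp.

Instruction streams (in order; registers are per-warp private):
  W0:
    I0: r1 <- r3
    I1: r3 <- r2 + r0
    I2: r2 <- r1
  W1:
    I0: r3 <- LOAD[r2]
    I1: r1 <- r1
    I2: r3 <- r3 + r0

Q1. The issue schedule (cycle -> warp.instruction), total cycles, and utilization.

cycle 0: W0.I0
cycle 1: W0.I1
cycle 2: W0.I2
cycle 3: W1.I0
cycle 4: W1.I1
cycle 5: idle
cycle 6: W1.I2

Answer: 7 cycles, utilization 6/7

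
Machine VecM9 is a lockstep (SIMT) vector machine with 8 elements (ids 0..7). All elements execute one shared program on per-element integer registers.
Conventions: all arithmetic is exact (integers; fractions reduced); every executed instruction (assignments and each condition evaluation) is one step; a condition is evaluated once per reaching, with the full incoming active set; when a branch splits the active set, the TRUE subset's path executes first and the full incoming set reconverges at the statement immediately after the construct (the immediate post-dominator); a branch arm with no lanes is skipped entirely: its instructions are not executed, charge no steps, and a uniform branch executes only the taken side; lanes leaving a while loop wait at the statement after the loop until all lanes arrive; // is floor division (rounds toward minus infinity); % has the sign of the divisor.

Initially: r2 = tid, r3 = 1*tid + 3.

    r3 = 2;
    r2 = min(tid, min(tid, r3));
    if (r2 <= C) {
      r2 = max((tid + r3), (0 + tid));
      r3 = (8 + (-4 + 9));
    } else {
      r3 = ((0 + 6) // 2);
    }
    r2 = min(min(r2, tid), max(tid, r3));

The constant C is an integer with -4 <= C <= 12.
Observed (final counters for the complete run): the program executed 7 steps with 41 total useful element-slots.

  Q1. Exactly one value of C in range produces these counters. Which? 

Answer: C = 0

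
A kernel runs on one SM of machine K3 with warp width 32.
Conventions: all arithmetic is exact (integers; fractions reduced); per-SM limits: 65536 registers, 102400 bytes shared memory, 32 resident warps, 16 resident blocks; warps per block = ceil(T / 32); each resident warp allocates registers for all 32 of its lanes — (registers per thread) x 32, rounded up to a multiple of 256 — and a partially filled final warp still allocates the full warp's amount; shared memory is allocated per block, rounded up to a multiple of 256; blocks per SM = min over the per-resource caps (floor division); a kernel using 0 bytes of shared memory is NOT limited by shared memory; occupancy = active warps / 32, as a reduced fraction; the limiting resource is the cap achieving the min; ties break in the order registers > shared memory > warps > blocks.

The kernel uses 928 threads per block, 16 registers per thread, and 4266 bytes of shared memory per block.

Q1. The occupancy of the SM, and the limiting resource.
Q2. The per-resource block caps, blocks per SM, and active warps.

Answer: occupancy 29/32, limited by warps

registers: 4 blocks
shared memory: 23 blocks
warps: 1 block
blocks: 16 blocks

Answer: 1 block, 29 active warps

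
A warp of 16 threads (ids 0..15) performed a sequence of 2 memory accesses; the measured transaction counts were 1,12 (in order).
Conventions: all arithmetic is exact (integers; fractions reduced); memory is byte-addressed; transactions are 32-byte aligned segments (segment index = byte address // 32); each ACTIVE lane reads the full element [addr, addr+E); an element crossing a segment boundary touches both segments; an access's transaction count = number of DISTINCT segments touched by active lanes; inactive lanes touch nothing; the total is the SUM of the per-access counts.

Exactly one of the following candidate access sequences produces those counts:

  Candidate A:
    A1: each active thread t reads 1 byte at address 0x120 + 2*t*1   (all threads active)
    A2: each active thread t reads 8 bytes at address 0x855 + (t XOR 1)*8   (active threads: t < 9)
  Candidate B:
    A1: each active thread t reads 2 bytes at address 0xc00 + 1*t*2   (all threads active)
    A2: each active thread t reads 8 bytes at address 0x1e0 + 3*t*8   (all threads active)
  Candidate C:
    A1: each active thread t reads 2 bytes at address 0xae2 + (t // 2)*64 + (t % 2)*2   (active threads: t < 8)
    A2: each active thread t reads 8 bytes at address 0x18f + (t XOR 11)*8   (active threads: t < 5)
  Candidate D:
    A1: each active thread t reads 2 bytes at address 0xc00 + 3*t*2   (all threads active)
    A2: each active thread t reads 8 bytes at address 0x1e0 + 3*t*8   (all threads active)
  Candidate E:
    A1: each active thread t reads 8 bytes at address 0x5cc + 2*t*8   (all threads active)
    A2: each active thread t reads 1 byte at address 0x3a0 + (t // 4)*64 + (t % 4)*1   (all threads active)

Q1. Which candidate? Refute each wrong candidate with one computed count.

A: A2 gives 4 transactions, not 12
C: A1 gives 4 transactions, not 1
D: A1 gives 3 transactions, not 1
E: A1 gives 9 transactions, not 1
B: all counts match (1,12)

Answer: B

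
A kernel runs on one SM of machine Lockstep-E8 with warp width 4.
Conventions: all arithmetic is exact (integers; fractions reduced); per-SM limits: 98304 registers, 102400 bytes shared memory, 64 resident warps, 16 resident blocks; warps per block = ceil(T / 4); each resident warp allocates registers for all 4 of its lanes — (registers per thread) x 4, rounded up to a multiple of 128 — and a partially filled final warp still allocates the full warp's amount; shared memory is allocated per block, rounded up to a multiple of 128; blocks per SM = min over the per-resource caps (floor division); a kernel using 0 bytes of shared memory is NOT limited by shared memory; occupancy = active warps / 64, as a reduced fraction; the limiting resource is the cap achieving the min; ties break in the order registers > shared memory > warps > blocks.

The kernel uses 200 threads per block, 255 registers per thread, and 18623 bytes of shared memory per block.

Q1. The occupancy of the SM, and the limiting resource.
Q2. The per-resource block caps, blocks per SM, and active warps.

Answer: occupancy 25/32, limited by registers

registers: 1 block
shared memory: 5 blocks
warps: 1 block
blocks: 16 blocks

Answer: 1 block, 50 active warps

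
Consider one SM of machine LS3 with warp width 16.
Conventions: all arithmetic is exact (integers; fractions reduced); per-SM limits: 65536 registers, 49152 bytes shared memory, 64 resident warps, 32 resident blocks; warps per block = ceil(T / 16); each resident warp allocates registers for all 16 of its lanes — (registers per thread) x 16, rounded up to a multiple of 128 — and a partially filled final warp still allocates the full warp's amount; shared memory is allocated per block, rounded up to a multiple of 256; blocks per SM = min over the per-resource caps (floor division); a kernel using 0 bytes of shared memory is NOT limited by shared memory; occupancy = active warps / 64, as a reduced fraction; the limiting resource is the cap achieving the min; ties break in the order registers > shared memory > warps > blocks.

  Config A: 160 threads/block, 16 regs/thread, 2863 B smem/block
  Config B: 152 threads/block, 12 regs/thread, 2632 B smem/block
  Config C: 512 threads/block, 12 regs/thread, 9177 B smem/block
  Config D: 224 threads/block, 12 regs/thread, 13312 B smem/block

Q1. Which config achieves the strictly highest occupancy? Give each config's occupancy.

occupancies: A 15/16, B 15/16, C 1, D 21/32

Answer: C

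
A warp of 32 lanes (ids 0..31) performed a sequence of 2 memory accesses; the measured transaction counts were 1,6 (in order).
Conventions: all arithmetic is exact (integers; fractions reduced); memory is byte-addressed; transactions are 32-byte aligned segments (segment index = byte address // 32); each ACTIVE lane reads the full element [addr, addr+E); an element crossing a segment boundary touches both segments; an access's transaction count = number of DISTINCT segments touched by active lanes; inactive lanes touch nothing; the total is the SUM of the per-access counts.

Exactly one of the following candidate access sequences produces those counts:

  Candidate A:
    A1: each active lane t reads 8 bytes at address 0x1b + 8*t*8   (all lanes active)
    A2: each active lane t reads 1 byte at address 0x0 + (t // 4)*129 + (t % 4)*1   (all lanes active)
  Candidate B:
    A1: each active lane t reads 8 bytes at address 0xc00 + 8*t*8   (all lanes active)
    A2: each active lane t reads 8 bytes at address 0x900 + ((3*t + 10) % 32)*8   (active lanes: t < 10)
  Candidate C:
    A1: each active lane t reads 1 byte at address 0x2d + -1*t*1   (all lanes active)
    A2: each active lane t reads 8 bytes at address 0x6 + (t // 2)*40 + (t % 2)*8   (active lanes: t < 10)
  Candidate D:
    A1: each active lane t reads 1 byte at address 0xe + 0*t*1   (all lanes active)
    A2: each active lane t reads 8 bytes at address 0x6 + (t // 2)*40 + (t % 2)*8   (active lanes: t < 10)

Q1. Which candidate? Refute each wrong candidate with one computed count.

A: A1 gives 64 transactions, not 1
B: A1 gives 32 transactions, not 1
C: A1 gives 2 transactions, not 1
D: all counts match (1,6)

Answer: D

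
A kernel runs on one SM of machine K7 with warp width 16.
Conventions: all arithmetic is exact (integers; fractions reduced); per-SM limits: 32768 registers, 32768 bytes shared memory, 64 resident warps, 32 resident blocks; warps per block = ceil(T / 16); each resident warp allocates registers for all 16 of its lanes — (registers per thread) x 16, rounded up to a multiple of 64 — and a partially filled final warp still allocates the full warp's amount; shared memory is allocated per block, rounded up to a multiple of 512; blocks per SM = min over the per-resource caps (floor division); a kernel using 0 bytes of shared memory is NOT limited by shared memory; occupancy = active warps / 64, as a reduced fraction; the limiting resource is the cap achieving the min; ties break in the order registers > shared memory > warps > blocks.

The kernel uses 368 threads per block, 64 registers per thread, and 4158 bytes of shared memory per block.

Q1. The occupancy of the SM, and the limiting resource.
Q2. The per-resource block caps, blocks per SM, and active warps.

Answer: occupancy 23/64, limited by registers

registers: 1 block
shared memory: 7 blocks
warps: 2 blocks
blocks: 32 blocks

Answer: 1 block, 23 active warps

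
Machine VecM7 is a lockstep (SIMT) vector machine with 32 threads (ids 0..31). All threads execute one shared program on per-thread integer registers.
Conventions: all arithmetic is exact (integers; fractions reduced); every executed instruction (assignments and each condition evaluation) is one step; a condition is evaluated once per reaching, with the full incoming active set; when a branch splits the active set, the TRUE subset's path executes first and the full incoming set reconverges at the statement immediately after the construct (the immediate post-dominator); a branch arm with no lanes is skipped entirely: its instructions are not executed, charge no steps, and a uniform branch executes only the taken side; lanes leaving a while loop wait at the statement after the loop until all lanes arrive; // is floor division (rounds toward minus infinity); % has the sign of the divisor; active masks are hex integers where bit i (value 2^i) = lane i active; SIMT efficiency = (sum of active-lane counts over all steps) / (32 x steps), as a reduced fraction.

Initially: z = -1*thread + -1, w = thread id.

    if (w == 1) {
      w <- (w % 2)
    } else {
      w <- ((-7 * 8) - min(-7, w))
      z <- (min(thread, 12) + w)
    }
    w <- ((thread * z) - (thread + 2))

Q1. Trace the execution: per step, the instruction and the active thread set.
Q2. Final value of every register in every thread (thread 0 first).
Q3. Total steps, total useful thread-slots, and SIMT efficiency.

step 0: eval (w == 1)                0xffffffff
step 1: w <- (w % 2)                 0x00000002
step 2: w <- ((-7 * 8) - min(-7, w)) 0xfffffffd
step 3: z <- (min(thread, 12) + w)   0xfffffffd
step 4: w <- ((thread * z) - (thread + 2)) 0xffffffff

Answer: 5 steps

z: -49,-2,-47,-46,-45,-44,-43,-42,-41,-40,-39,-38,-37,-37,-37,-37,-37,-37,-37,-37,-37,-37,-37,-37,-37,-37,-37,-37,-37,-37,-37,-37
w: -2,-5,-98,-143,-186,-227,-266,-303,-338,-371,-402,-431,-458,-496,-534,-572,-610,-648,-686,-724,-762,-800,-838,-876,-914,-952,-990,-1028,-1066,-1104,-1142,-1180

steps = 5; useful = 127; efficiency = 127/160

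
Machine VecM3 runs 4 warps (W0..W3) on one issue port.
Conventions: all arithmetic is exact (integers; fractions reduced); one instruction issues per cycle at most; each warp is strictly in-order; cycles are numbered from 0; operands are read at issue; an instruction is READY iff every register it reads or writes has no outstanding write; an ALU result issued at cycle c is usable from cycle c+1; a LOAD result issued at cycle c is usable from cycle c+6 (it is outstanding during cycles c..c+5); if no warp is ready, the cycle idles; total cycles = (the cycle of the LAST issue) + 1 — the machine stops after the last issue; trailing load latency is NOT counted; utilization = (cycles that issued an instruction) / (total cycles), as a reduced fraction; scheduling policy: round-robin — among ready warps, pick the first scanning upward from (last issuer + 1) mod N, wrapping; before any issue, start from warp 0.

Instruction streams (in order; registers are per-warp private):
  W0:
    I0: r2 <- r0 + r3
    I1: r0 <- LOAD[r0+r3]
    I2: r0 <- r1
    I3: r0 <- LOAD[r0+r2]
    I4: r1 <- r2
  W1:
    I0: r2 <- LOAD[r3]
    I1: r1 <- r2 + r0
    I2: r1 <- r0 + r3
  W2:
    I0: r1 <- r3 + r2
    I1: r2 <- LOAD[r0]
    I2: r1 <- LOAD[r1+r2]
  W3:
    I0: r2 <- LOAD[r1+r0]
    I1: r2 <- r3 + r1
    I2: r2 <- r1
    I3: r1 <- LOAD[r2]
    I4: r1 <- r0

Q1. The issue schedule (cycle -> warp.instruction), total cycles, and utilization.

cycle 0: W0.I0
cycle 1: W1.I0
cycle 2: W2.I0
cycle 3: W3.I0
cycle 4: W0.I1
cycle 5: W2.I1
cycle 6: idle
cycle 7: W1.I1
cycle 8: W1.I2
cycle 9: W3.I1
cycle 10: W0.I2
cycle 11: W2.I2
cycle 12: W3.I2
cycle 13: W0.I3
cycle 14: W3.I3
cycle 15: W0.I4
cycle 16: idle
cycle 17: idle
cycle 18: idle
cycle 19: idle
cycle 20: W3.I4

Answer: 21 cycles, utilization 16/21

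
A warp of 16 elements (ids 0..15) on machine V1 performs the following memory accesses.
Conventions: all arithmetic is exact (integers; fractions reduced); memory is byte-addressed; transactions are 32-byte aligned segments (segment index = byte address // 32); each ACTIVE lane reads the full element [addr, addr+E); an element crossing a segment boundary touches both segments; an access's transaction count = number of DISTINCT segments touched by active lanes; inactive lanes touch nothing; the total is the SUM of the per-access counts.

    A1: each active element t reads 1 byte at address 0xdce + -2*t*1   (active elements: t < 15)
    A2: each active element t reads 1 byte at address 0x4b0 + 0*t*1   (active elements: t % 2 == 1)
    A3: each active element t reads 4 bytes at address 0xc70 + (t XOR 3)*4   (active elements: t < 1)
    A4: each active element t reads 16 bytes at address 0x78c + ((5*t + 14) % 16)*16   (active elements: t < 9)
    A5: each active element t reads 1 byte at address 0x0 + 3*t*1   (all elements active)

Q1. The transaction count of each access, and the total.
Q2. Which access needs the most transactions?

A1: 2 transactions
A2: 1 transaction
A3: 1 transaction
A4: 7 transactions
A5: 2 transactions

Answer: 2,1,1,7,2; total 13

Answer: A4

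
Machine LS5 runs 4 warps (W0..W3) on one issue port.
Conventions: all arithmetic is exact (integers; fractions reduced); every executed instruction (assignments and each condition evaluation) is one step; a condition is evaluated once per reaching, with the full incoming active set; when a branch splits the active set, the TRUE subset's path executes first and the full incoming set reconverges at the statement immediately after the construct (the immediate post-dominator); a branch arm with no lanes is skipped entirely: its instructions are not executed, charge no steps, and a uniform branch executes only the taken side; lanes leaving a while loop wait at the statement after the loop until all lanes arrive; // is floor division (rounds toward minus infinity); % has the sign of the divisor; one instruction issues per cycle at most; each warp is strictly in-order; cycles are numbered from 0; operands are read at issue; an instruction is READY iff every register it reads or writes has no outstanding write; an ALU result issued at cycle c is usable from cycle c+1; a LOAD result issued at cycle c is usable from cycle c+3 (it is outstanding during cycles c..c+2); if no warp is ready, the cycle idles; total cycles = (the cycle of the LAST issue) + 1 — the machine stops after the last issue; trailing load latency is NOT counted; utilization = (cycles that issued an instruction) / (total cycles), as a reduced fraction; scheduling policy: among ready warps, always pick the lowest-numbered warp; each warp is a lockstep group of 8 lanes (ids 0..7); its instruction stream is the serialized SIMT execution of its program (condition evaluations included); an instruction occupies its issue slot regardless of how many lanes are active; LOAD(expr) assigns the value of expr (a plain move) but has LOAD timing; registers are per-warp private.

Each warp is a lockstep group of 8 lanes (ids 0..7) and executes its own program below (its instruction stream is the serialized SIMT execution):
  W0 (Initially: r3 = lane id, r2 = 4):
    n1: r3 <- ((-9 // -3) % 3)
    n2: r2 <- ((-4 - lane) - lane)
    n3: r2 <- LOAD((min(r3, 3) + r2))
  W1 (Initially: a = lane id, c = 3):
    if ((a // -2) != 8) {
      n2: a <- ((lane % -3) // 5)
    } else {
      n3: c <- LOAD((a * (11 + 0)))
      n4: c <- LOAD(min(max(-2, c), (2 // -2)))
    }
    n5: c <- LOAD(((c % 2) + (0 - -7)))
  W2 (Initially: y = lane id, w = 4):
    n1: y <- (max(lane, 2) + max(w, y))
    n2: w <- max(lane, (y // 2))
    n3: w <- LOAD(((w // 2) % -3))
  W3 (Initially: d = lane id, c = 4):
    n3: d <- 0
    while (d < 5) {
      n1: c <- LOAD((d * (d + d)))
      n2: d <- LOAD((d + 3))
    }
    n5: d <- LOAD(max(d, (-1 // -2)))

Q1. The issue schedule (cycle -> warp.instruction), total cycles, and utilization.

cycle 0: W0.I0
cycle 1: W0.I1
cycle 2: W0.I2
cycle 3: W1.I0
cycle 4: W1.I1
cycle 5: W1.I2
cycle 6: W2.I0
cycle 7: W2.I1
cycle 8: W2.I2
cycle 9: W3.I0
cycle 10: W3.I1
cycle 11: W3.I2
cycle 12: W3.I3
cycle 13: idle
cycle 14: idle
cycle 15: W3.I4
cycle 16: W3.I5
cycle 17: W3.I6
cycle 18: idle
cycle 19: idle
cycle 20: W3.I7
cycle 21: W3.I8

Answer: 22 cycles, utilization 9/11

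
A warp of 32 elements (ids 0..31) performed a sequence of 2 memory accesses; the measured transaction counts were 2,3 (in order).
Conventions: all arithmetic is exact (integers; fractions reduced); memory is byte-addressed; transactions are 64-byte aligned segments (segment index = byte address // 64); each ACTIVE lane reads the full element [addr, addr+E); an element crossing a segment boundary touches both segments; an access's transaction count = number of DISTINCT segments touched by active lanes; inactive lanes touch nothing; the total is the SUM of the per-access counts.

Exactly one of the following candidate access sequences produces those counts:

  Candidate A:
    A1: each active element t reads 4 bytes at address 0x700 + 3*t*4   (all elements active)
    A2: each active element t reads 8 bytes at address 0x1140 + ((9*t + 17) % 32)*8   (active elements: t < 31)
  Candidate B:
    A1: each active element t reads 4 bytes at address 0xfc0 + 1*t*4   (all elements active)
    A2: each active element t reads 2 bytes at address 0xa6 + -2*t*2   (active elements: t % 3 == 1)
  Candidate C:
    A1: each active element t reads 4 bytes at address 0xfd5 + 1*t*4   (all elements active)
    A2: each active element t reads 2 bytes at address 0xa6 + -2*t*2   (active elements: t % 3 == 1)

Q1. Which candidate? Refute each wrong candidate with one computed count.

A: A1 gives 6 transactions, not 2
C: A1 gives 3 transactions, not 2
B: all counts match (2,3)

Answer: B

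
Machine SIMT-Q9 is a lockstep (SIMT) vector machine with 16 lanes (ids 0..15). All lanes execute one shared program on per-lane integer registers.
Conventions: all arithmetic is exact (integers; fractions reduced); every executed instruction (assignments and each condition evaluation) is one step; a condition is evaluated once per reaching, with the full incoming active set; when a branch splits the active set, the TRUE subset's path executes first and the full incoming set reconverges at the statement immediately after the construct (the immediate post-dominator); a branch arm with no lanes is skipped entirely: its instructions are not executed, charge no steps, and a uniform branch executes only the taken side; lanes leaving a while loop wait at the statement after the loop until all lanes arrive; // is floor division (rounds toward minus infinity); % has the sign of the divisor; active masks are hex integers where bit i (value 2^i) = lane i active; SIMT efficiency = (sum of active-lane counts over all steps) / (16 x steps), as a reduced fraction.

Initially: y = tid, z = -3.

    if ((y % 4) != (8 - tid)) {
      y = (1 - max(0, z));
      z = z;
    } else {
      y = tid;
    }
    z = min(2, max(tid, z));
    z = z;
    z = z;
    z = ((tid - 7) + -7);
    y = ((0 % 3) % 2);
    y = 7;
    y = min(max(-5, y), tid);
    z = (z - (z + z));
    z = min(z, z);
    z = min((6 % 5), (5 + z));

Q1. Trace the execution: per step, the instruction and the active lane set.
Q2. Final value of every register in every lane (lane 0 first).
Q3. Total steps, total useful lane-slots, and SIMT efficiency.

step 0: eval ((y % 4) != (8 - tid))  0xffff
step 1: y <- (1 - max(0, z))         0xfebf
step 2: z <- z                       0xfebf
step 3: y <- tid                     0x0140
step 4: z <- min(2, max(tid, z))     0xffff
step 5: z <- z                       0xffff
step 6: z <- z                       0xffff
step 7: z <- ((tid - 7) + -7)        0xffff
step 8: y <- ((0 % 3) % 2)           0xffff
step 9: y <- 7                       0xffff
step 10: y <- min(max(-5, y), tid)    0xffff
step 11: z <- (z - (z + z))           0xffff
step 12: z <- min(z, z)               0xffff
step 13: z <- min((6 % 5), (5 + z))   0xffff

Answer: 14 steps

y: 0,1,2,3,4,5,6,7,7,7,7,7,7,7,7,7
z: 1,1,1,1,1,1,1,1,1,1,1,1,1,1,1,1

steps = 14; useful = 206; efficiency = 206/224 = 103/112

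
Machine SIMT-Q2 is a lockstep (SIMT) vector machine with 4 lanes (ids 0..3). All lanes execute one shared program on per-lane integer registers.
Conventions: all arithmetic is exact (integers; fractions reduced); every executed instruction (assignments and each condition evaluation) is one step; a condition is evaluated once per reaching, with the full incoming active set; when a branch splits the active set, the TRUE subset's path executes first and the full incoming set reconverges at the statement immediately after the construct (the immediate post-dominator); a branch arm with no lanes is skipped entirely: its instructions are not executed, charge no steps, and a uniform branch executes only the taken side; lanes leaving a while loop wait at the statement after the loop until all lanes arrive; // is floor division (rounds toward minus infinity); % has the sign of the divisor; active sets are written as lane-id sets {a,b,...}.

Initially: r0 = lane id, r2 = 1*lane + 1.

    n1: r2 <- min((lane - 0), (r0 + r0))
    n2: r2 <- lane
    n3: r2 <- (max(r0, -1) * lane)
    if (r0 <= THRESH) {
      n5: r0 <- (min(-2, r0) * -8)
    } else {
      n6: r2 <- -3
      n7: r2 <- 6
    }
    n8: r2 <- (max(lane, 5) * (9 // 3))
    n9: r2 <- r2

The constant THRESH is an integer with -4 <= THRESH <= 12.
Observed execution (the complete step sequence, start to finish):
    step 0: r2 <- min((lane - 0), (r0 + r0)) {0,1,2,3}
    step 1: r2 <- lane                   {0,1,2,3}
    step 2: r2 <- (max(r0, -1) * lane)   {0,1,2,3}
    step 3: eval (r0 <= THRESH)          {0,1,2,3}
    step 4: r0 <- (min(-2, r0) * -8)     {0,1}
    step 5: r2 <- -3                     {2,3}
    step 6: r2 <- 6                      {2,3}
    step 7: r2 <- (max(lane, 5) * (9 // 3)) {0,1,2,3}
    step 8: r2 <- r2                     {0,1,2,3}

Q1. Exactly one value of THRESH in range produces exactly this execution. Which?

Answer: THRESH = 1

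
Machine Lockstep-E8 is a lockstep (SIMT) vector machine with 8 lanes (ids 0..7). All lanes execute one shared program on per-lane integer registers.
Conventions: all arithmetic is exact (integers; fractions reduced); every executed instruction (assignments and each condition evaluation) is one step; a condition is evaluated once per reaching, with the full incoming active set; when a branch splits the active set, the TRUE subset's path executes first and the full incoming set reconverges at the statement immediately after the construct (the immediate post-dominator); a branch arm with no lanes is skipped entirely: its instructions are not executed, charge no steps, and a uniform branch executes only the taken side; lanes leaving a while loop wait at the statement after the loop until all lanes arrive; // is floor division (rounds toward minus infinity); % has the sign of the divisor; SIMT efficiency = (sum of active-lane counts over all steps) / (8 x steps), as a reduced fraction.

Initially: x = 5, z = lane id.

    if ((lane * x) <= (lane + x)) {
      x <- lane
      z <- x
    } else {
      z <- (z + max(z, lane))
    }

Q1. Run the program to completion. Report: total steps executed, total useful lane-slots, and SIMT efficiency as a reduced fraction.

Answer: 4 steps, 18 useful, 9/16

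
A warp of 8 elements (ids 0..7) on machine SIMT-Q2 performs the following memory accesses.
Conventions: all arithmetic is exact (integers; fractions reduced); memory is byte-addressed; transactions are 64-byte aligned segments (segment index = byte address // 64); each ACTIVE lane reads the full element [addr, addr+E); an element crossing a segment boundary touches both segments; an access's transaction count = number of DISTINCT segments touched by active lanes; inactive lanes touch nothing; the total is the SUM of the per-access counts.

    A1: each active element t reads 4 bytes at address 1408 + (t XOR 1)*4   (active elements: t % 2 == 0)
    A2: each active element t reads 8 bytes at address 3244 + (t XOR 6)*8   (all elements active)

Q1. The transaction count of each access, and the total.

A1: 1 transaction
A2: 2 transactions

Answer: 1,2; total 3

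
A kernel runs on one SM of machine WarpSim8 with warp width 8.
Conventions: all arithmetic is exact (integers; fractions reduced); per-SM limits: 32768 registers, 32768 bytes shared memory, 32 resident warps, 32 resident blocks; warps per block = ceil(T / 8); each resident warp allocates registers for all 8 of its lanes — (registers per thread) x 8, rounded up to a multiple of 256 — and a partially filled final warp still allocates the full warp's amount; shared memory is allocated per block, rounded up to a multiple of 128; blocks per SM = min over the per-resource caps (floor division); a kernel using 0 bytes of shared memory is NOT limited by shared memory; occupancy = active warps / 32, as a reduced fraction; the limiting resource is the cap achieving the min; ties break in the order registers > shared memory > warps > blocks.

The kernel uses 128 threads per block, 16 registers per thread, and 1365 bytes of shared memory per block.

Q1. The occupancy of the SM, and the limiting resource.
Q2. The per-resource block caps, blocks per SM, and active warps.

Answer: occupancy 1, limited by warps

registers: 8 blocks
shared memory: 23 blocks
warps: 2 blocks
blocks: 32 blocks

Answer: 2 blocks, 32 active warps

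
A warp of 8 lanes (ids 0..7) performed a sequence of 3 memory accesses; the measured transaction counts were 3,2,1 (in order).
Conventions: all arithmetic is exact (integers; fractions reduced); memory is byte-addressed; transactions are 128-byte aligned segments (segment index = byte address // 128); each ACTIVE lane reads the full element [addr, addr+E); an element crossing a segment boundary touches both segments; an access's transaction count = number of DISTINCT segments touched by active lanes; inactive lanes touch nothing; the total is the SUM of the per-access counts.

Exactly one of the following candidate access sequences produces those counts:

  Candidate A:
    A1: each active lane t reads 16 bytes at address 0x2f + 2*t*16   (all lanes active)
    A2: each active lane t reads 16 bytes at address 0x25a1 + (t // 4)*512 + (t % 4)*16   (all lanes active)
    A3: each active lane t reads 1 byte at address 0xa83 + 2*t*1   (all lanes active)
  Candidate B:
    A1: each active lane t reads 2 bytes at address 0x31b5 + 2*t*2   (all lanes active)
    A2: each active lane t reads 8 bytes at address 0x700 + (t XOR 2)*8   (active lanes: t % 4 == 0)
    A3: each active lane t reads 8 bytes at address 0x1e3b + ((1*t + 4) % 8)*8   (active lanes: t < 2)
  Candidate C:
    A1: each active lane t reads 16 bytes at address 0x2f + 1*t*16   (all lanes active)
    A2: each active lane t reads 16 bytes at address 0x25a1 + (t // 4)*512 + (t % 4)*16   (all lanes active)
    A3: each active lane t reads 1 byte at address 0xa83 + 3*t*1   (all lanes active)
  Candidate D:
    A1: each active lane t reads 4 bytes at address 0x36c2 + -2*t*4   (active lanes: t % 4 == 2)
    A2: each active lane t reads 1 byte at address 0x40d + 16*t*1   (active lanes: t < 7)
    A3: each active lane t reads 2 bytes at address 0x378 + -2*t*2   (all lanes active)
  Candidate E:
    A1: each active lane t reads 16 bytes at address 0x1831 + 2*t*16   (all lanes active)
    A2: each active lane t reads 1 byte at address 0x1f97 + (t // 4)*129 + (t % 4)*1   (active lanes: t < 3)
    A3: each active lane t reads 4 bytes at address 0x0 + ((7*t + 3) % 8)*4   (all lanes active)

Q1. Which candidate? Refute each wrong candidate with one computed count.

B: A1 gives 1 transaction, not 3
C: A1 gives 2 transactions, not 3
D: A1 gives 1 transaction, not 3
E: A2 gives 1 transaction, not 2
A: all counts match (3,2,1)

Answer: A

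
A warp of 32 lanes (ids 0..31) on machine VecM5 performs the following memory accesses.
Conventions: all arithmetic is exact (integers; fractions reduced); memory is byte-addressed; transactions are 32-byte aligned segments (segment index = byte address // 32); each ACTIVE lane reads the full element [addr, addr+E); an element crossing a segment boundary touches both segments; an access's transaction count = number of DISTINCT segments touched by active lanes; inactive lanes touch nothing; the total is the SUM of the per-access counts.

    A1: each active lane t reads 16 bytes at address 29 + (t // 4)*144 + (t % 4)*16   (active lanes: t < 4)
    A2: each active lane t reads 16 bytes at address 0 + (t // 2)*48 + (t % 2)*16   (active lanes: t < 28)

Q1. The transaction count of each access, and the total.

A1: 3 transactions
A2: 21 transactions

Answer: 3,21; total 24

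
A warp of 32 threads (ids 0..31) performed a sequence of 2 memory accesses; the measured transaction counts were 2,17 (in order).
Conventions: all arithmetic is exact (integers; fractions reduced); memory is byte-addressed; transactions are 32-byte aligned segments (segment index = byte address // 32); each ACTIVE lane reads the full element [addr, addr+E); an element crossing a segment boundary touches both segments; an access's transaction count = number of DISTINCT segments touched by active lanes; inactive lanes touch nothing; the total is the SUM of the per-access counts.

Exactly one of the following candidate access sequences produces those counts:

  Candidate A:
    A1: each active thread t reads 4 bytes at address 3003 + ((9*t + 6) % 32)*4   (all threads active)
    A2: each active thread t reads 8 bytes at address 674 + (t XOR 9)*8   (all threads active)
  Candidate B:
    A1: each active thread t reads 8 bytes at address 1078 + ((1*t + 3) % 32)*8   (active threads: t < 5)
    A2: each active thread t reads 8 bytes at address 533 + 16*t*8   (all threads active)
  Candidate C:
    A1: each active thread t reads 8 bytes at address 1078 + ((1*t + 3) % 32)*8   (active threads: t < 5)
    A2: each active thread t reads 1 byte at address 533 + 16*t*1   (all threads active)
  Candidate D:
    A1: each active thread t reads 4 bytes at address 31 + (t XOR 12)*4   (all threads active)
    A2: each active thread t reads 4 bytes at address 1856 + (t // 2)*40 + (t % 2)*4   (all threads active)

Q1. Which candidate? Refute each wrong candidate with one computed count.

A: A1 gives 5 transactions, not 2
B: A2 gives 32 transactions, not 17
D: A1 gives 5 transactions, not 2
C: all counts match (2,17)

Answer: C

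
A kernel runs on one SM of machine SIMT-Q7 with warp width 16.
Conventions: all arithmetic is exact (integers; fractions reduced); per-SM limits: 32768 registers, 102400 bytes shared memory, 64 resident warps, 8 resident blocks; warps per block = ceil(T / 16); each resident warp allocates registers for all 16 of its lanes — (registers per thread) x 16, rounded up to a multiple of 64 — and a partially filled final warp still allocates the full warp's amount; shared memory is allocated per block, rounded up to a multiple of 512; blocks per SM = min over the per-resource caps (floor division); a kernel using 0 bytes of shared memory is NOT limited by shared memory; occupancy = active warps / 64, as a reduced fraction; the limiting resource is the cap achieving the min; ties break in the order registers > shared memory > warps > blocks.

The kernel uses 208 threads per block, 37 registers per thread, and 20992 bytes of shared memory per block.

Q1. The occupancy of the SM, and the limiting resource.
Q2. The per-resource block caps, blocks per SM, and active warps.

Answer: occupancy 39/64, limited by registers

registers: 3 blocks
shared memory: 4 blocks
warps: 4 blocks
blocks: 8 blocks

Answer: 3 blocks, 39 active warps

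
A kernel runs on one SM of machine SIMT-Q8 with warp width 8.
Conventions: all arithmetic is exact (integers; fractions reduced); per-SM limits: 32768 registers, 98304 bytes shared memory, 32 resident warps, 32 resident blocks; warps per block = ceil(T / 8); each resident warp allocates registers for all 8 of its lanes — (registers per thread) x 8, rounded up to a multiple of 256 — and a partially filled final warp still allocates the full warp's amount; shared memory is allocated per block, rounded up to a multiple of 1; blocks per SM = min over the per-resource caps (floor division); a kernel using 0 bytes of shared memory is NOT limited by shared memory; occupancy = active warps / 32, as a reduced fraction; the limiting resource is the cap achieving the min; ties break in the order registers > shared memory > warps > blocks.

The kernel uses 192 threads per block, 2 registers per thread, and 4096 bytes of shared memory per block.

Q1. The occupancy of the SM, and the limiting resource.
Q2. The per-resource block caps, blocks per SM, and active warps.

Answer: occupancy 3/4, limited by warps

registers: 5 blocks
shared memory: 24 blocks
warps: 1 block
blocks: 32 blocks

Answer: 1 block, 24 active warps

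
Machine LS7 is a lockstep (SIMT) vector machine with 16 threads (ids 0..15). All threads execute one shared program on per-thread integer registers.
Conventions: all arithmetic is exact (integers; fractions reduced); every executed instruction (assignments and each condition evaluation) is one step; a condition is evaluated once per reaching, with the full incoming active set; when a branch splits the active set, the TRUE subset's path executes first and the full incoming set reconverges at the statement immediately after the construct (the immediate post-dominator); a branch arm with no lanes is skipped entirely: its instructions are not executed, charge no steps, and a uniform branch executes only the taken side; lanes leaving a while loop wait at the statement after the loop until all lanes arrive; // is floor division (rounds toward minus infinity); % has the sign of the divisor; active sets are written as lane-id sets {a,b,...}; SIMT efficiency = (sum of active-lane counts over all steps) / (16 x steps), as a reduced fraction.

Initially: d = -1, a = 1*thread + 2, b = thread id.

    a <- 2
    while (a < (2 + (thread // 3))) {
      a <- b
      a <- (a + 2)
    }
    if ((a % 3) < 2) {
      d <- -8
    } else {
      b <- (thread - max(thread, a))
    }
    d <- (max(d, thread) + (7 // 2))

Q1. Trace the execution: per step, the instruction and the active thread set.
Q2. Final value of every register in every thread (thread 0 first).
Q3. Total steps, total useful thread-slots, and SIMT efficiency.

step 0: a <- 2                       {0,1,2,3,4,5,6,7,8,9,10,11,12,13,14,15}
step 1: eval (a < (2 + (thread // 3))) {0,1,2,3,4,5,6,7,8,9,10,11,12,13,14,15}
step 2: a <- b                       {3,4,5,6,7,8,9,10,11,12,13,14,15}
step 3: a <- (a + 2)                 {3,4,5,6,7,8,9,10,11,12,13,14,15}
step 4: eval (a < (2 + (thread // 3))) {3,4,5,6,7,8,9,10,11,12,13,14,15}
step 5: eval ((a % 3) < 2)           {0,1,2,3,4,5,6,7,8,9,10,11,12,13,14,15}
step 6: d <- -8                      {4,5,7,8,10,11,13,14}
step 7: b <- (thread - max(thread, a)) {0,1,2,3,6,9,12,15}
step 8: d <- (max(d, thread) + (7 // 2)) {0,1,2,3,4,5,6,7,8,9,10,11,12,13,14,15}

Answer: 9 steps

d: 3,4,5,6,7,8,9,10,11,12,13,14,15,16,17,18
a: 2,2,2,5,6,7,8,9,10,11,12,13,14,15,16,17
b: -2,-1,0,-2,4,5,-2,7,8,-2,10,11,-2,13,14,-2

steps = 9; useful = 119; efficiency = 119/144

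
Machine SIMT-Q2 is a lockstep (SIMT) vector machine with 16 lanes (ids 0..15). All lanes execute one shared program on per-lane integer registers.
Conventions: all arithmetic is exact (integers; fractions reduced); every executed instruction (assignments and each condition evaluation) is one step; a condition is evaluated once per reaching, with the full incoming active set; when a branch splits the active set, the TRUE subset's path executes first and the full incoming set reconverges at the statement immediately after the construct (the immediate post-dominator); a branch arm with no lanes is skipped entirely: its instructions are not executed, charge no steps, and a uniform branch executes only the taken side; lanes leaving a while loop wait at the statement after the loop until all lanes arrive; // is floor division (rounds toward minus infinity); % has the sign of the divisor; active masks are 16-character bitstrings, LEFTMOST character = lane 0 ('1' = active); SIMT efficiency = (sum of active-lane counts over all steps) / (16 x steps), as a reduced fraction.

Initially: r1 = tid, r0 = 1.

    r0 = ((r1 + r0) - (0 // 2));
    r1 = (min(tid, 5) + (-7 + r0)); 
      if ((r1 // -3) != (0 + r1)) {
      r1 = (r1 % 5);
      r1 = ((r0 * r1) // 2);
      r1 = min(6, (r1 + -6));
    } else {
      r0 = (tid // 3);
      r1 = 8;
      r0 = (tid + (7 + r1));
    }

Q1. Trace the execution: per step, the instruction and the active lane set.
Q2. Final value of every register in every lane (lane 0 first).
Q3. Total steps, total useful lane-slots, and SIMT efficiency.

step 0: r0 <- ((r1 + r0) - (0 // 2)) 1111111111111111
step 1: r1 <- (min(tid, 5) + (-7 + r0)) 1111111111111111
step 2: eval ((r1 // -3) != (0 + r1)) 1111111111111111
step 3: r1 <- (r1 % 5)               1110111111111111
step 4: r1 <- ((r0 * r1) // 2)       1110111111111111
step 5: r1 <- min(6, (r1 + -6))      1110111111111111
step 6: r0 <- (tid // 3)             0001000000000000
step 7: r1 <- 8                      0001000000000000
step 8: r0 <- (tid + (7 + r1))       0001000000000000

Answer: 9 steps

r1: -4,-5,-2,8,-1,6,-6,-2,3,6,6,-6,0,6,6,6
r0: 1,2,3,18,5,6,7,8,9,10,11,12,13,14,15,16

steps = 9; useful = 96; efficiency = 96/144 = 2/3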